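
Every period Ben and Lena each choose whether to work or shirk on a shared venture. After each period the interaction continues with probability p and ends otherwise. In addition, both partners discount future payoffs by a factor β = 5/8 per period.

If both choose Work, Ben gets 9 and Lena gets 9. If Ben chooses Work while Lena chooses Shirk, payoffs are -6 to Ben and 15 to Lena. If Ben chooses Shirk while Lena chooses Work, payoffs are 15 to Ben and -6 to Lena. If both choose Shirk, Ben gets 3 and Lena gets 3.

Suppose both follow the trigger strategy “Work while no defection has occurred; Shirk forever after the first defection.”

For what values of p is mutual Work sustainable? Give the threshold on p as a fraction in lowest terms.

4/5

Expected continuation weight on next period's payoff is β·p = 5/8·p, which plays the role of the discount factor.
Cooperation requires 5/8·p ≥ (15−9)/(15−3) = 1/2, hence p ≥ 4/5.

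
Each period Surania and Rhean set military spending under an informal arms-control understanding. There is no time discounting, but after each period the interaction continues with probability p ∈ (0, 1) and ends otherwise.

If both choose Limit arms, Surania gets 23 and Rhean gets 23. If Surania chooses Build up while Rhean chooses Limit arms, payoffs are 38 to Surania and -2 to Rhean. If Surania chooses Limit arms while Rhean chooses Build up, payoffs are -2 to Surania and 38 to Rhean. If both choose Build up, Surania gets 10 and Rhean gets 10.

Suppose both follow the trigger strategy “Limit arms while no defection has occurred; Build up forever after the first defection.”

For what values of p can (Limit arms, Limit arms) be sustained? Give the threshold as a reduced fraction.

Expected cooperation value is 23 + p·23 + p²·23 + … = 23/(1−p); deviation gives 38 + p·10/(1−p).
23 ≥ 38(1−p) + 10p ⇒ 28p ≥ 15 ⇒ p ≥ 15/28.

15/28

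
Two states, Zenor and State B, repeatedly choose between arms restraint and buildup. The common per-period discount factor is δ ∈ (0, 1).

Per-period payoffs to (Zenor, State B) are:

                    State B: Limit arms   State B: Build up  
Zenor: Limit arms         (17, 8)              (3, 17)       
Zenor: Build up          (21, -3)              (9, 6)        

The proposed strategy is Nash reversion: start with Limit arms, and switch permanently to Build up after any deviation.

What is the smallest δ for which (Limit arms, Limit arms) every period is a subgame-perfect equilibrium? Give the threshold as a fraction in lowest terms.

For Zenor: deviation gain 21−17 = 4, per-period punishment loss 17−9 = 8. IC gives δ ≥ 4/12 = 1/3.
For State B: gain 9, loss 2 per period, so δ ≥ 9/11.
The tighter constraint is State B's, so cooperation needs δ ≥ 9/11.

9/11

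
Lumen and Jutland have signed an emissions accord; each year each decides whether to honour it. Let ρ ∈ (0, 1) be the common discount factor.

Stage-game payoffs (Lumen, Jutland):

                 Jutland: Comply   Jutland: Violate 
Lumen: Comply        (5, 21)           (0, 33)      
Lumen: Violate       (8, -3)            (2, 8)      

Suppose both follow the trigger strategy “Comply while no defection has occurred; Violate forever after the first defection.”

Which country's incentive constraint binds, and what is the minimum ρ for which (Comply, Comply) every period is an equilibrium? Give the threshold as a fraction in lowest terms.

Lumen's threshold: (8−5)/(8−2) = 1/2.
Jutland's threshold: (33−21)/(33−8) = 12/25.
1/2 > 12/25, so Lumen binds and ρ* = 1/2.

Lumen; ρ ≥ 1/2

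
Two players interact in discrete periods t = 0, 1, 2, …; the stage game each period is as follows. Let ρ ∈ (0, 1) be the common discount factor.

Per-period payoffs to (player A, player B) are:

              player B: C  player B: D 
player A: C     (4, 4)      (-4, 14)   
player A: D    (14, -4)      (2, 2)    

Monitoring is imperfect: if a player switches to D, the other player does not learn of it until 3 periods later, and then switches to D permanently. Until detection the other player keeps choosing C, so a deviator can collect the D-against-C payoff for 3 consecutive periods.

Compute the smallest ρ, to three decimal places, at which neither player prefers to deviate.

0.941

The best deviation is to choose D for all 3 undetected periods, earning 14 each, then 2 forever once detected.
Deviation value: 14(1−ρ^3)/(1−ρ) + 2ρ^3/(1−ρ); cooperation value: 4/(1−ρ).
IC: 4 ≥ 14(1−ρ^3) + 2ρ^3 = 14 − 12ρ^3.
So ρ^3 ≥ 10/12 = 5/6, giving ρ ≥ (5/6)^(1/3) ≈ 0.941.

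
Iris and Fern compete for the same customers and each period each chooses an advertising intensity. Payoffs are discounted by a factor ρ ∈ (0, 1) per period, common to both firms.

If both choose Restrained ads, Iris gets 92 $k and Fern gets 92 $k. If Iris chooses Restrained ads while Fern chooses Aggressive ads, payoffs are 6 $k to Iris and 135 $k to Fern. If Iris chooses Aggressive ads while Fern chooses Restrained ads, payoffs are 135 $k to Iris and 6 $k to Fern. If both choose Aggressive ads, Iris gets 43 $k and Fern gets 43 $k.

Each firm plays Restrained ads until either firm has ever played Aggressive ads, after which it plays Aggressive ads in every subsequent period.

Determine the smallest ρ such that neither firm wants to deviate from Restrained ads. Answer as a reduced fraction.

Cooperation forever yields 92 each period: 92/(1−ρ).
Deviating yields 135 once, then 43 forever: 135 + 43ρ/(1−ρ).
No profitable deviation requires 92/(1−ρ) ≥ 135 + 43ρ/(1−ρ).
Multiplying by (1−ρ): 92 ≥ 135(1−ρ) + 43ρ = 135 − 92ρ.
So 92ρ ≥ 43, i.e. ρ ≥ 43/92.

43/92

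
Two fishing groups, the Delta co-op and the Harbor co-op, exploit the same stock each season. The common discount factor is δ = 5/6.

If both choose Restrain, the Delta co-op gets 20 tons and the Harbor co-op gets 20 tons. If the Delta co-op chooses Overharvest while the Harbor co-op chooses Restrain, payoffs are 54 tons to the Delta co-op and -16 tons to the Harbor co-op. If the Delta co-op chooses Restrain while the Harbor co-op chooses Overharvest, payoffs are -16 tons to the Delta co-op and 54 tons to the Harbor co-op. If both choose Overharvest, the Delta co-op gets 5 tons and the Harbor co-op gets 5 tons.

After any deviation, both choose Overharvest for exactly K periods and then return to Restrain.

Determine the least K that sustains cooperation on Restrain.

Need Σ_{k=1}^{K} δ^k ≥ (54−20)/(20−5) = 2.2667 at δ = 5/6.
At K = 3 the sum is 2.1065 < 2.2667; at K = 4 it is 2.5887 ≥ 2.2667.
So the minimum punishment length is K = 4.

4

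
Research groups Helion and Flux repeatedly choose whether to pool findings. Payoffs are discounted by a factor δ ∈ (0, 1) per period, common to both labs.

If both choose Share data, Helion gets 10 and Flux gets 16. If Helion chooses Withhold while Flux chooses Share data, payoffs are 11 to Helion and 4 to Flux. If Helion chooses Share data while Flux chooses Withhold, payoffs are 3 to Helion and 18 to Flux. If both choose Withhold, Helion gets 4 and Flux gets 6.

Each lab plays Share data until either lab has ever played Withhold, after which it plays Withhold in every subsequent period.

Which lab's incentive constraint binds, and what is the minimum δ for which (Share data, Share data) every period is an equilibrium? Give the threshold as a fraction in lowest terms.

Flux; δ ≥ 1/6

For Helion: deviation gain 11−10 = 1, per-period punishment loss 10−4 = 6. IC gives δ ≥ 1/7.
For Flux: gain 2, loss 10 per period, so δ ≥ 2/12 = 1/6.
The tighter constraint is Flux's, so cooperation needs δ ≥ 1/6.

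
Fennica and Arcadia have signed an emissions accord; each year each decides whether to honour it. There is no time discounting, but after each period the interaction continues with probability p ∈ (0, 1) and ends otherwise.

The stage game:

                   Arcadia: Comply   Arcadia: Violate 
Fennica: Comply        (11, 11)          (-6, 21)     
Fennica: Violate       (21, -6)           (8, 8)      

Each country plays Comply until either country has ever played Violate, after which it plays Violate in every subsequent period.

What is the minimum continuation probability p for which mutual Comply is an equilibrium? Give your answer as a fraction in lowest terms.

Expected cooperation value is 11 + p·11 + p²·11 + … = 11/(1−p); deviation gives 21 + p·8/(1−p).
11 ≥ 21(1−p) + 8p ⇒ 13p ≥ 10 ⇒ p ≥ 10/13.

10/13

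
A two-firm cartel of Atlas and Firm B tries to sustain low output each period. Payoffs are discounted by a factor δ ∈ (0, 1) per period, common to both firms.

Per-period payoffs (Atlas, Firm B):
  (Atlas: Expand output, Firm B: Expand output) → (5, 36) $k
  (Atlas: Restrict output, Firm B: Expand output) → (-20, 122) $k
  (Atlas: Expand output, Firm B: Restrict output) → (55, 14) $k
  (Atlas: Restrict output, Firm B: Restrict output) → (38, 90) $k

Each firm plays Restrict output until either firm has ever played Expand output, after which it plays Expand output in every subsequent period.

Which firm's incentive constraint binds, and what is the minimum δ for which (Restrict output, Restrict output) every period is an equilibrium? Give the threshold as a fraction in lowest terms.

Firm B; δ ≥ 16/43

Atlas: cooperation gives 38 each period; deviation gives 55 once then 5 forever.
  38/(1−δ) ≥ 55 + 5δ/(1−δ) ⇒ δ ≥ 17/50.
Firm B: cooperation gives 90 each period; deviation gives 122 once then 36 forever.
  δ ≥ 32/86 = 16/43.
Both must hold, so the binding constraint is Firm B's: δ ≥ 16/43.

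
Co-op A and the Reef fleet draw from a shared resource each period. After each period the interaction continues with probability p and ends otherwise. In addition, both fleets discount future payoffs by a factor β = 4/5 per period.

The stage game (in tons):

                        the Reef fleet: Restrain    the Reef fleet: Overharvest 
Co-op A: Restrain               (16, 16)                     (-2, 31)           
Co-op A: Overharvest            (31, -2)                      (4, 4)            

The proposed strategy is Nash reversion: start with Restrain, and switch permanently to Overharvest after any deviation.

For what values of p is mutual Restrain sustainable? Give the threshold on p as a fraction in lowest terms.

25/36

Expected continuation weight on next period's payoff is β·p = 4/5·p, which plays the role of the discount factor.
Cooperation requires 4/5·p ≥ (31−16)/(31−4) = 5/9, hence p ≥ 25/36.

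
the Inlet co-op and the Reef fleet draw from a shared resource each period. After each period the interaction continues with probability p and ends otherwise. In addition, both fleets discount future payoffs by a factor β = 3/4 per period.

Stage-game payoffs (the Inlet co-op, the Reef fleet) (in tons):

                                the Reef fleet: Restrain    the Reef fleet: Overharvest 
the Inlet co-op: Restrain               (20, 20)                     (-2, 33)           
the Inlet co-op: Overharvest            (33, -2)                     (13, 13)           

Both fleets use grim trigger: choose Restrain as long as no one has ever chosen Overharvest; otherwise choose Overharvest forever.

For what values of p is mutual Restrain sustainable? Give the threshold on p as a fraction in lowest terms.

Expected continuation weight on next period's payoff is β·p = 3/4·p, which plays the role of the discount factor.
Cooperation requires 3/4·p ≥ (33−20)/(33−13) = 13/20, hence p ≥ 13/15.

13/15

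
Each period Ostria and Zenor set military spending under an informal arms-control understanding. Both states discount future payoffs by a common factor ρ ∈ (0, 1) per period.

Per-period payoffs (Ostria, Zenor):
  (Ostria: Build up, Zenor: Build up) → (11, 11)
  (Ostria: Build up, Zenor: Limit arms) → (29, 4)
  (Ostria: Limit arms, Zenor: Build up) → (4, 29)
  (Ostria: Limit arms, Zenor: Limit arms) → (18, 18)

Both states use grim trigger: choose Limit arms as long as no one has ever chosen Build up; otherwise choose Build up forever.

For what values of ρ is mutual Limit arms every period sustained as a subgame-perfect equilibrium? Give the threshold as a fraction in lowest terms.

Cooperation forever yields 18 each period: 18/(1−ρ).
Deviating yields 29 once, then 11 forever: 29 + 11ρ/(1−ρ).
No profitable deviation requires 18/(1−ρ) ≥ 29 + 11ρ/(1−ρ).
Multiplying by (1−ρ): 18 ≥ 29(1−ρ) + 11ρ = 29 − 18ρ.
So 18ρ ≥ 11, i.e. ρ ≥ 11/18.

11/18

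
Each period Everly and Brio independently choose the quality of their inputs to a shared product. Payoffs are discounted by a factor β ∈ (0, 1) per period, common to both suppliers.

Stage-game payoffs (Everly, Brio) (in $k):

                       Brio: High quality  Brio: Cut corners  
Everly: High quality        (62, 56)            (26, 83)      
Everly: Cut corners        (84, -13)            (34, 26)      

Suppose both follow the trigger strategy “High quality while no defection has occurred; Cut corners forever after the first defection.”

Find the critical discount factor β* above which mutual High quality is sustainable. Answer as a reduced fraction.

For Everly: deviation gain 84−62 = 22, per-period punishment loss 62−34 = 28. IC gives β ≥ 22/50 = 11/25.
For Brio: gain 27, loss 30 per period, so β ≥ 27/57 = 9/19.
The tighter constraint is Brio's, so cooperation needs β ≥ 9/19.

9/19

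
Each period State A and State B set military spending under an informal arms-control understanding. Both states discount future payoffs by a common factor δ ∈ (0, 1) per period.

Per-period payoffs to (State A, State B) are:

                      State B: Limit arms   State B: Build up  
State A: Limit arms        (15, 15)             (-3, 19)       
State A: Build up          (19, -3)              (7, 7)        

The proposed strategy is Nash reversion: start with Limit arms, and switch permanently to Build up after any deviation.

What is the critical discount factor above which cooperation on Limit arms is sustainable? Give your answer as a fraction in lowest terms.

Under grim trigger the critical discount factor is (T−C)/(T−P) with T = 19, C = 15, P = 7.
δ* = (19−15)/(19−7) = 4/12 = 1/3.

1/3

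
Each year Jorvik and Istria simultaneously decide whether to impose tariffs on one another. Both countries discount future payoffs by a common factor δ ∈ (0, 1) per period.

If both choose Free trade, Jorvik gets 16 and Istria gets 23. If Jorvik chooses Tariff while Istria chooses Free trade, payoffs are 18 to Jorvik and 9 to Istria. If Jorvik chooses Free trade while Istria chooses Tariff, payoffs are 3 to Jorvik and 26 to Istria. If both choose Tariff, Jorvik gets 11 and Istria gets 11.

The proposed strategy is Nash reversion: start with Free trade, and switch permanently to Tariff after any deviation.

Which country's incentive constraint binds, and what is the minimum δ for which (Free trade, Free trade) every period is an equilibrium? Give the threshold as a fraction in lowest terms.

Jorvik's threshold: (18−16)/(18−11) = 2/7.
Istria's threshold: (26−23)/(26−11) = 1/5.
2/7 > 1/5, so Jorvik binds and δ* = 2/7.

Jorvik; δ ≥ 2/7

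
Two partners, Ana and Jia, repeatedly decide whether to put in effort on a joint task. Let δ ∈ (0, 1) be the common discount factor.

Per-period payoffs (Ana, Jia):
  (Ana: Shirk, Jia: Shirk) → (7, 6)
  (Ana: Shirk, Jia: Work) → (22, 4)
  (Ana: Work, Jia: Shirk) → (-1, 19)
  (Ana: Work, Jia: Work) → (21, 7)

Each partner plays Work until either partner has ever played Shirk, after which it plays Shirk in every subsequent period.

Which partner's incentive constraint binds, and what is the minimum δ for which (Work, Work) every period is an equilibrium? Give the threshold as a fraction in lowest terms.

Jia; δ ≥ 12/13

For Ana: deviation gain 22−21 = 1, per-period punishment loss 21−7 = 14. IC gives δ ≥ 1/15.
For Jia: gain 12, loss 1 per period, so δ ≥ 12/13.
The tighter constraint is Jia's, so cooperation needs δ ≥ 12/13.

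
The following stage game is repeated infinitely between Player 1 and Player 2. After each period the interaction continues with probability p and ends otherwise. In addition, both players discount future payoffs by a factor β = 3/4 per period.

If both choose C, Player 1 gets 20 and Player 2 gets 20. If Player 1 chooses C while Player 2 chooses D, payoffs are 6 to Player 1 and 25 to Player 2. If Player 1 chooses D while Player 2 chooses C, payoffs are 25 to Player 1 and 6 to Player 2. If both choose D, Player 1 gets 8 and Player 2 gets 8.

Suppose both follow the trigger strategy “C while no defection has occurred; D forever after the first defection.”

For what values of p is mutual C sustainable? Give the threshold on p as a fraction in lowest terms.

20/51

With continuation probability p and discount β, the effective per-period discount factor is βp.
Grim-trigger IC: βp ≥ (25−20)/(25−8) = 5/17.
So p ≥ (5/17)/(3/4) = 20/51.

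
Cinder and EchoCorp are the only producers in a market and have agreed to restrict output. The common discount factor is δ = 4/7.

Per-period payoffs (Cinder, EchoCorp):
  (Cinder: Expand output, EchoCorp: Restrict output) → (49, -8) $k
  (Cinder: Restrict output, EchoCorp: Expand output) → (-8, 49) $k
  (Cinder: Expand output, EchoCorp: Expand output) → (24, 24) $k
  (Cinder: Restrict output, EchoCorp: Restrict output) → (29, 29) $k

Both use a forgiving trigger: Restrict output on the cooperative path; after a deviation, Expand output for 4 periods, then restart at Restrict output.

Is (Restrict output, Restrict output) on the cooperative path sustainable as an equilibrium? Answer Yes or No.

Comparing payoff streams over the 5 periods until play realigns: cooperate → 29(1+δ+…+δ^4); deviate → 49 + 24(δ+…+δ^4).
Cooperation is sustained iff (29−24)(δ+…+δ^4) ≥ 49−29.
δ+…+δ^4 = 4/7·(1−(4/7)^4)/(1−4/7) = 1.1912, and (49−29)/(29−24) = 4.0000.
1.1912 < 4.0000, so cooperation is not sustainable.

No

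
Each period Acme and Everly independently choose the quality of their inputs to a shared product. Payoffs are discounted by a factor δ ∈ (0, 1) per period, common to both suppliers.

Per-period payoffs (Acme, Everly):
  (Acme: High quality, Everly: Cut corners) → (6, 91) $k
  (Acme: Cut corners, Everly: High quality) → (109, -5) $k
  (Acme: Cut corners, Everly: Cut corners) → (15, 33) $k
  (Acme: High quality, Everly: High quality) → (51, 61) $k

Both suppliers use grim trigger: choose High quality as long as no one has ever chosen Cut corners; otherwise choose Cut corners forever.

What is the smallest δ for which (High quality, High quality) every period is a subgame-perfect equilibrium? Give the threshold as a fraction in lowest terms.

29/47

Acme: cooperation gives 51 each period; deviation gives 109 once then 15 forever.
  51/(1−δ) ≥ 109 + 15δ/(1−δ) ⇒ δ ≥ 58/94 = 29/47.
Everly: cooperation gives 61 each period; deviation gives 91 once then 33 forever.
  δ ≥ 30/58 = 15/29.
Both must hold, so the binding constraint is Acme's: δ ≥ 29/47.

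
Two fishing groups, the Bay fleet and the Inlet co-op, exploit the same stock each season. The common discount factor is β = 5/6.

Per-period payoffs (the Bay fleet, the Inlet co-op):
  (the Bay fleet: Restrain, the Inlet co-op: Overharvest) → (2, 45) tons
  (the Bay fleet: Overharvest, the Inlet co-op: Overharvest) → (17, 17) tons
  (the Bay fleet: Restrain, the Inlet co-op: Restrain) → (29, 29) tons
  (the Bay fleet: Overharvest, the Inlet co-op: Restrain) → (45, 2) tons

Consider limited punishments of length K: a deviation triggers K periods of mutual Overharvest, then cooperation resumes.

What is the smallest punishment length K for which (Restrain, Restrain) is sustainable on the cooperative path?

2

No profitable deviation requires (29−17)(β+…+β^K) ≥ 45−29, i.e. β+…+β^K ≥ 4/3 ≈ 1.3333.
With β = 5/6, the partial sums are K=1: 0.8333, K=2: 1.5278.
K = 2 is the first length at which the sum reaches 1.3333.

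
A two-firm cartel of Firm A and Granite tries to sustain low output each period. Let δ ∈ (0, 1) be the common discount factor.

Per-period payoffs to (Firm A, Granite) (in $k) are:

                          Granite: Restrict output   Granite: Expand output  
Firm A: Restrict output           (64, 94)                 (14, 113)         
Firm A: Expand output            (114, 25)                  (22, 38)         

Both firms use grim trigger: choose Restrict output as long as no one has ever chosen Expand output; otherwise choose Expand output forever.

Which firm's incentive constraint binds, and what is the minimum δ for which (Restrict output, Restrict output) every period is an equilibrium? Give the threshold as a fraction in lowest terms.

Firm A; δ ≥ 25/46

For Firm A: deviation gain 114−64 = 50, per-period punishment loss 64−22 = 42. IC gives δ ≥ 50/92 = 25/46.
For Granite: gain 19, loss 56 per period, so δ ≥ 19/75.
The tighter constraint is Firm A's, so cooperation needs δ ≥ 25/46.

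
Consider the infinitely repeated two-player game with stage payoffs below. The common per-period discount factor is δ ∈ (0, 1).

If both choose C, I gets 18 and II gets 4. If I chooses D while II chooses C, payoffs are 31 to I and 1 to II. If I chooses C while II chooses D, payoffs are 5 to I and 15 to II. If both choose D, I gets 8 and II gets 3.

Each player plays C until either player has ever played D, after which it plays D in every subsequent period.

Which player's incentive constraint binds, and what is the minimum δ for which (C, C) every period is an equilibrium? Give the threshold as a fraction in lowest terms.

II; δ ≥ 11/12

I: cooperation gives 18 each period; deviation gives 31 once then 8 forever.
  18/(1−δ) ≥ 31 + 8δ/(1−δ) ⇒ δ ≥ 13/23.
II: cooperation gives 4 each period; deviation gives 15 once then 3 forever.
  δ ≥ 11/12.
Both must hold, so the binding constraint is II's: δ ≥ 11/12.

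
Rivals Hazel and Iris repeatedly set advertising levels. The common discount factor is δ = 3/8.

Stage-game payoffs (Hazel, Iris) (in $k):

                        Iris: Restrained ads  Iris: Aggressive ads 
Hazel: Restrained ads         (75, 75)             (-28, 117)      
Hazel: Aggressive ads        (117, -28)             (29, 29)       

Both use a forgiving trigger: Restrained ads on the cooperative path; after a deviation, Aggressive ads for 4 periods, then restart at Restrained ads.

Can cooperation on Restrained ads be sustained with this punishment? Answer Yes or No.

A one-shot deviation gives 117 now, then 29 for 4 periods, then back to 75.
Gain from deviating: (117−75) today; loss: (75−29) in each of the next 4 periods.
No-deviation condition: (75−29)(δ+…+δ^4) ≥ 117−75, i.e. δ+…+δ^4 ≥ 21/23.
At δ = 3/8: δ+…+δ^4 = 0.5881 < 0.9130.
So cooperation is not sustainable.

No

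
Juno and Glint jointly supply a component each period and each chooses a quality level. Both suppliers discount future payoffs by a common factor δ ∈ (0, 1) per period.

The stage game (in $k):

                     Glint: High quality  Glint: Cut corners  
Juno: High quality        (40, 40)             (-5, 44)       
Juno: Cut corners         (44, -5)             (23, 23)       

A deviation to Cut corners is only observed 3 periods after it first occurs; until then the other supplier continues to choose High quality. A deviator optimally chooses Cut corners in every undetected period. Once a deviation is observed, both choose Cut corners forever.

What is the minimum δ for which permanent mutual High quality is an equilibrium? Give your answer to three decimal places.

Deviating for the 3 undetected periods gains 44−40 = 4 per period over cooperation, then loses 40−23 = 17 per period forever once punishment starts.
Gain: 4(1 + δ + … + δ^2); loss: 17·δ^3/(1−δ).
No profitable deviation ⇔ 4(1−δ^3) ≤ 17·δ^3, i.e. δ^3 ≥ 4/(4+17) = 4/21.
Hence δ ≥ (4/21)^(1/3) ≈ 0.575.

0.575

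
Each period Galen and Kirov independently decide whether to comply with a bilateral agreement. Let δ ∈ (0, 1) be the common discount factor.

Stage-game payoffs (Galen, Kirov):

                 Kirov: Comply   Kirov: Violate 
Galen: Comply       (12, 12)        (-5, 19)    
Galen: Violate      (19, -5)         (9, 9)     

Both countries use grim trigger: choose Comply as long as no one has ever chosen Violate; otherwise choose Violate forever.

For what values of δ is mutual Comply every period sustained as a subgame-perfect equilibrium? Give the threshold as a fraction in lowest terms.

12/(1−δ) ≥ 19 + 9δ/(1−δ)
12 ≥ 19 − 10δ
δ ≥ 7/10.

7/10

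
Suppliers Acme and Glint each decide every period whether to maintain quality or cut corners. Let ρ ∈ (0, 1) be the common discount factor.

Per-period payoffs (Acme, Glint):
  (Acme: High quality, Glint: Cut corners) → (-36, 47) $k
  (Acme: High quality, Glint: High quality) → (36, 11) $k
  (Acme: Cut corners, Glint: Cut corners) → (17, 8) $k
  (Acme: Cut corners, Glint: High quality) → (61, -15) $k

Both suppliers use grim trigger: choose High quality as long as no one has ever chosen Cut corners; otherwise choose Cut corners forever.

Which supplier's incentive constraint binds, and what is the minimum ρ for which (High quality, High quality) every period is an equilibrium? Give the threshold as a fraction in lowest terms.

Glint; ρ ≥ 12/13

Acme's threshold: (61−36)/(61−17) = 25/44.
Glint's threshold: (47−11)/(47−8) = 12/13.
25/44 < 12/13, so Glint binds and ρ* = 12/13.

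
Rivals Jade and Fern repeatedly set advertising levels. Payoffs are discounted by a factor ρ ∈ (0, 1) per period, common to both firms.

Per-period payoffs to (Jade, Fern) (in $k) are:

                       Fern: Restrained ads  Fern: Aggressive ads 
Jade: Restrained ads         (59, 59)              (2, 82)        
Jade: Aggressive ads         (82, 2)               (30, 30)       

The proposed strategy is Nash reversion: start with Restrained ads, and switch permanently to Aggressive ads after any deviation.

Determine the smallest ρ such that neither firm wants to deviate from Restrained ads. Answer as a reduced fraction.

23/52

59/(1−ρ) ≥ 82 + 30ρ/(1−ρ)
59 ≥ 82 − 52ρ
ρ ≥ 23/52.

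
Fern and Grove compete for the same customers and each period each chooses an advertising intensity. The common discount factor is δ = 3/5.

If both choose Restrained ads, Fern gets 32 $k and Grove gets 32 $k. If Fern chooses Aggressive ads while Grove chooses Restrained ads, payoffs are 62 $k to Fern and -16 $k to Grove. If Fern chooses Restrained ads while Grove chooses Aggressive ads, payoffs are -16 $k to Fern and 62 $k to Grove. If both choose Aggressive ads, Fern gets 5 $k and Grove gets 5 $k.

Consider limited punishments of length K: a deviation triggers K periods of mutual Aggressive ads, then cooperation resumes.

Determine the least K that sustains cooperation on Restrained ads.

3

Need Σ_{k=1}^{K} δ^k ≥ (62−32)/(32−5) = 1.1111 at δ = 3/5.
At K = 2 the sum is 0.9600 < 1.1111; at K = 3 it is 1.1760 ≥ 1.1111.
So the minimum punishment length is K = 3.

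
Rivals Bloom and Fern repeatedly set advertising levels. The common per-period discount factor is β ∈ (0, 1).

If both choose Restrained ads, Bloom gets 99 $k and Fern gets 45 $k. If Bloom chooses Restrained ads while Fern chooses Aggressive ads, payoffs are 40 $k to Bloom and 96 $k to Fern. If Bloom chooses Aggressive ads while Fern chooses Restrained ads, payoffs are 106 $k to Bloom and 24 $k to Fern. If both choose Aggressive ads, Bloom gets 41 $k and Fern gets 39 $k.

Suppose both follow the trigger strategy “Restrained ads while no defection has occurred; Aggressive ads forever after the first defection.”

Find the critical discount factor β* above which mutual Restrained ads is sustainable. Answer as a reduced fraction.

17/19

Bloom's threshold: (106−99)/(106−41) = 7/65.
Fern's threshold: (96−45)/(96−39) = 17/19.
7/65 < 17/19, so Fern binds and β* = 17/19.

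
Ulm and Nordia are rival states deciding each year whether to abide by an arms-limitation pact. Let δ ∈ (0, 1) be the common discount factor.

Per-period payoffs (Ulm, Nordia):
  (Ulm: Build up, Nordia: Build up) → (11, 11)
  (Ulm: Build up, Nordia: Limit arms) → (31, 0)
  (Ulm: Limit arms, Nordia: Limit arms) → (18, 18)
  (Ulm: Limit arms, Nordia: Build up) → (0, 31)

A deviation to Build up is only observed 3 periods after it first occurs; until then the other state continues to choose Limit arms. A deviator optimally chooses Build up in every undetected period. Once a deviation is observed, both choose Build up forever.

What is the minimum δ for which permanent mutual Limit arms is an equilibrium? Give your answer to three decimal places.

The best deviation is to choose Build up for all 3 undetected periods, earning 31 each, then 11 forever once detected.
Deviation value: 31(1−δ^3)/(1−δ) + 11δ^3/(1−δ); cooperation value: 18/(1−δ).
IC: 18 ≥ 31(1−δ^3) + 11δ^3 = 31 − 20δ^3.
So δ^3 ≥ 13/20, giving δ ≥ (13/20)^(1/3) ≈ 0.866.

0.866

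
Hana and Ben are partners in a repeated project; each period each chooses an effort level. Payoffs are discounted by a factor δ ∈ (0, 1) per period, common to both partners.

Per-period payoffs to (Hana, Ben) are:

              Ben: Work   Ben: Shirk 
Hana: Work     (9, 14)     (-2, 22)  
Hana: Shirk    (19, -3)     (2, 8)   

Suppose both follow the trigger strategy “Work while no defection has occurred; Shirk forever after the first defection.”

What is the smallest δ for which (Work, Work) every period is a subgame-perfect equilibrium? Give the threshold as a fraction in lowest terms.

For Hana: deviation gain 19−9 = 10, per-period punishment loss 9−2 = 7. IC gives δ ≥ 10/17.
For Ben: gain 8, loss 6 per period, so δ ≥ 8/14 = 4/7.
The tighter constraint is Hana's, so cooperation needs δ ≥ 10/17.

10/17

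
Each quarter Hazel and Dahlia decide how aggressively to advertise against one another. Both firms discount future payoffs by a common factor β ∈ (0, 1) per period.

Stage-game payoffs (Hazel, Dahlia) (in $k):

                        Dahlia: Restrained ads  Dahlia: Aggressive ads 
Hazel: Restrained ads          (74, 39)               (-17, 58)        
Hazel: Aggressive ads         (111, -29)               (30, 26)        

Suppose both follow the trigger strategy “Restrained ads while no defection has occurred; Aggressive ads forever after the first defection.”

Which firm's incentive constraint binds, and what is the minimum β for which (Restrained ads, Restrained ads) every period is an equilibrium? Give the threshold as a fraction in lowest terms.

For Hazel: deviation gain 111−74 = 37, per-period punishment loss 74−30 = 44. IC gives β ≥ 37/81.
For Dahlia: gain 19, loss 13 per period, so β ≥ 19/32.
The tighter constraint is Dahlia's, so cooperation needs β ≥ 19/32.

Dahlia; β ≥ 19/32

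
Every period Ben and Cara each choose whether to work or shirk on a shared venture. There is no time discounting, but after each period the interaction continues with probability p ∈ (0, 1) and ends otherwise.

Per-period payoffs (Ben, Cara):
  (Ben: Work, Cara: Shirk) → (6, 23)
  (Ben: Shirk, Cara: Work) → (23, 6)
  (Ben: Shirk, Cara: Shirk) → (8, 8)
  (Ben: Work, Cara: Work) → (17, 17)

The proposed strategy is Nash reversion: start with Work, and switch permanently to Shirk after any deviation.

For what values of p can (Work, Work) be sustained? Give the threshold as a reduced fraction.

With no time discounting, the continuation probability p plays the role of the discount factor.
Grim-trigger IC: 17/(1−p) ≥ 23 + 8p/(1−p) ⇒ p ≥ (23−17)/(23−8) = 2/5.

2/5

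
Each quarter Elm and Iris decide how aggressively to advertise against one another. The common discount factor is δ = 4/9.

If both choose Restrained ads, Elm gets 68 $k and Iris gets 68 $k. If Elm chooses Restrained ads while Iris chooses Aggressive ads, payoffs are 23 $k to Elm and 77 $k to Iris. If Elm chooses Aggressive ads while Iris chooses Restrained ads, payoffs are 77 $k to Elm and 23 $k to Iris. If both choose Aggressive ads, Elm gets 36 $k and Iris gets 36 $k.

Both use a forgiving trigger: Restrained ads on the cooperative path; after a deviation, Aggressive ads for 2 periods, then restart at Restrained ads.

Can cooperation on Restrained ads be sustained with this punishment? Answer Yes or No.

A one-shot deviation gives 77 now, then 36 for 2 periods, then back to 68.
Gain from deviating: (77−68) today; loss: (68−36) in each of the next 2 periods.
No-deviation condition: (68−36)(δ+…+δ^2) ≥ 77−68, i.e. δ+…+δ^2 ≥ 9/32.
At δ = 4/9: δ+…+δ^2 = 0.6420 ≥ 0.2812.
So cooperation is sustainable.

Yes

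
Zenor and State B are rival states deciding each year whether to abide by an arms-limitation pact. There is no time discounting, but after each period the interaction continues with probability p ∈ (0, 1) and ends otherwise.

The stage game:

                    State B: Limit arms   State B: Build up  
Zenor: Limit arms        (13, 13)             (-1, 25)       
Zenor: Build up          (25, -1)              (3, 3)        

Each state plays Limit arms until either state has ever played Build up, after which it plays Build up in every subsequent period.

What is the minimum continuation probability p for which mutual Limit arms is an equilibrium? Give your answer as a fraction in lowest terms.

6/11

With no time discounting, the continuation probability p plays the role of the discount factor.
Grim-trigger IC: 13/(1−p) ≥ 25 + 3p/(1−p) ⇒ p ≥ (25−13)/(25−3) = 6/11.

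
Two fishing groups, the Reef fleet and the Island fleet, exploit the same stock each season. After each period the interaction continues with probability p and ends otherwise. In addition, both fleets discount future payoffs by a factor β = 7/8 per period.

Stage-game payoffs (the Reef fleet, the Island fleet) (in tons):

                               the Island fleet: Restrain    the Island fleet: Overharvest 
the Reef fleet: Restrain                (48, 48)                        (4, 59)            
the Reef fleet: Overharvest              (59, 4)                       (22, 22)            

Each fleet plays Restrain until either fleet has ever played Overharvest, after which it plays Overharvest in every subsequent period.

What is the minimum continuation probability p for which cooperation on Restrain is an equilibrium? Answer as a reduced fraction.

88/259

Expected continuation weight on next period's payoff is β·p = 7/8·p, which plays the role of the discount factor.
Cooperation requires 7/8·p ≥ (59−48)/(59−22) = 11/37, hence p ≥ 88/259.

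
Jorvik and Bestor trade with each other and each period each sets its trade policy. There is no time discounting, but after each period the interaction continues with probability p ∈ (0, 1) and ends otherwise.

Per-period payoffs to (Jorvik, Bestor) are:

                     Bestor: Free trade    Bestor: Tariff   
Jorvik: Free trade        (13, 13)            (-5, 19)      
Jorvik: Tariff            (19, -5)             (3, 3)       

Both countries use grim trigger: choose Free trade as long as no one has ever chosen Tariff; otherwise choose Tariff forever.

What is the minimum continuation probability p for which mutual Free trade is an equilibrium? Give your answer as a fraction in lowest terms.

With no time discounting, the continuation probability p plays the role of the discount factor.
Grim-trigger IC: 13/(1−p) ≥ 19 + 3p/(1−p) ⇒ p ≥ (19−13)/(19−3) = 3/8.

3/8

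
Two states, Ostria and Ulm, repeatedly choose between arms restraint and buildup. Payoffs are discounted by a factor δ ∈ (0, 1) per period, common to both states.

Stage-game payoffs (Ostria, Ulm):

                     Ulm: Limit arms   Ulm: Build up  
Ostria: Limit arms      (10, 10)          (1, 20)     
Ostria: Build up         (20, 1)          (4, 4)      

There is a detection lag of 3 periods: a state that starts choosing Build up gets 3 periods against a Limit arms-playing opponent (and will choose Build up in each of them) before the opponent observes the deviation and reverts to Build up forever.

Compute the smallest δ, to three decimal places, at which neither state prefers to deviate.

0.855

Deviating for the 3 undetected periods gains 20−10 = 10 per period over cooperation, then loses 10−4 = 6 per period forever once punishment starts.
Gain: 10(1 + δ + … + δ^2); loss: 6·δ^3/(1−δ).
No profitable deviation ⇔ 10(1−δ^3) ≤ 6·δ^3, i.e. δ^3 ≥ 10/(10+6) = 5/8.
Hence δ ≥ (5/8)^(1/3) ≈ 0.855.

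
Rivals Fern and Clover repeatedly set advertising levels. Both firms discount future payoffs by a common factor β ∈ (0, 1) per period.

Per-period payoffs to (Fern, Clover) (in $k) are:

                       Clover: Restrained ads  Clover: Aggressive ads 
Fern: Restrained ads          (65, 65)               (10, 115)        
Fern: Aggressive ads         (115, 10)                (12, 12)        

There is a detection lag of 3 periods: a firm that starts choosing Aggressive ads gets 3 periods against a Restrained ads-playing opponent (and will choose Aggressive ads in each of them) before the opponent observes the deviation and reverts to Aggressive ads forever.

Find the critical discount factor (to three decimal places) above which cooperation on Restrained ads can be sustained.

A deviator earns 115 for 3 periods, then 12 forever; cooperating earns 65 forever. Multiplying the IC by (1−β):
65 ≥ 115(1−β^3) + 12β^3, so 103·β^3 ≥ 50 and β^3 ≥ 50/103.
β ≥ (50/103)^(1/3) ≈ 0.786.

0.786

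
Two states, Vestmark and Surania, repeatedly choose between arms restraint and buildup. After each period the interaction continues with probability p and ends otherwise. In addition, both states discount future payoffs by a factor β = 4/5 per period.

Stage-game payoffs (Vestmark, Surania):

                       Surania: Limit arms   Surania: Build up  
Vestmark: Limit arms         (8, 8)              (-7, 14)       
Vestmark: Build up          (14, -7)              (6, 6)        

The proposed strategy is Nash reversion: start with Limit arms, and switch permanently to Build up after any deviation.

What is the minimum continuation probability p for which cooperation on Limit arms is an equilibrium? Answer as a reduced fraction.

15/16

Expected continuation weight on next period's payoff is β·p = 4/5·p, which plays the role of the discount factor.
Cooperation requires 4/5·p ≥ (14−8)/(14−6) = 3/4, hence p ≥ 15/16.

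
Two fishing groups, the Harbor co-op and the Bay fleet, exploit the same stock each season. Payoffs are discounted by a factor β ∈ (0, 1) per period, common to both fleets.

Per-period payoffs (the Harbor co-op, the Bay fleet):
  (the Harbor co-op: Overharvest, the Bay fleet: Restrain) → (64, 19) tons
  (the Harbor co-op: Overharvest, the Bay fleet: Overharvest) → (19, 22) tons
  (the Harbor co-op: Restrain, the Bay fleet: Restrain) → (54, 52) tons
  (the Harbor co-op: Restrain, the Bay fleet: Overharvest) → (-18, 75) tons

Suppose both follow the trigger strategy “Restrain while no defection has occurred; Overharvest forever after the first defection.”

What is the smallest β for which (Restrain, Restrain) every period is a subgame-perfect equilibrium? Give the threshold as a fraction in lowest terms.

the Harbor co-op's threshold: (64−54)/(64−19) = 2/9.
the Bay fleet's threshold: (75−52)/(75−22) = 23/53.
2/9 < 23/53, so the Bay fleet binds and β* = 23/53.

23/53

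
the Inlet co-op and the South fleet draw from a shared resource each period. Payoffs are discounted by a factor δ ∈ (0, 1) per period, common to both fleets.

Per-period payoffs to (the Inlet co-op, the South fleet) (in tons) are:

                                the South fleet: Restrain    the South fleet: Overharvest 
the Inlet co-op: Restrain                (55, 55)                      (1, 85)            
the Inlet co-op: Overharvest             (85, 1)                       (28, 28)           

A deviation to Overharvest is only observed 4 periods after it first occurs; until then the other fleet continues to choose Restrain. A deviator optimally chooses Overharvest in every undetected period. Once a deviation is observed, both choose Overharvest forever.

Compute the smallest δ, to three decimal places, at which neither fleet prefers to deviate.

Deviating for the 4 undetected periods gains 85−55 = 30 per period over cooperation, then loses 55−28 = 27 per period forever once punishment starts.
Gain: 30(1 + δ + … + δ^3); loss: 27·δ^4/(1−δ).
No profitable deviation ⇔ 30(1−δ^4) ≤ 27·δ^4, i.e. δ^4 ≥ 30/(30+27) = 10/19.
Hence δ ≥ (10/19)^(1/4) ≈ 0.852.

0.852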